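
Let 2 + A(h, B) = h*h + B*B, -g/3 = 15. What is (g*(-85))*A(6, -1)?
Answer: 133875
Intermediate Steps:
g = -45 (g = -3*15 = -45)
A(h, B) = -2 + B² + h² (A(h, B) = -2 + (h*h + B*B) = -2 + (h² + B²) = -2 + (B² + h²) = -2 + B² + h²)
(g*(-85))*A(6, -1) = (-45*(-85))*(-2 + (-1)² + 6²) = 3825*(-2 + 1 + 36) = 3825*35 = 133875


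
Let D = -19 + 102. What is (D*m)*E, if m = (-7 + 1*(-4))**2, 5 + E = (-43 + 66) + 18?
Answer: 361548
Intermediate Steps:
D = 83
E = 36 (E = -5 + ((-43 + 66) + 18) = -5 + (23 + 18) = -5 + 41 = 36)
m = 121 (m = (-7 - 4)**2 = (-11)**2 = 121)
(D*m)*E = (83*121)*36 = 10043*36 = 361548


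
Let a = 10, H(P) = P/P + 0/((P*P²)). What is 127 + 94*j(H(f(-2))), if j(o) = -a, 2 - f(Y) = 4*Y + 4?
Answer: -813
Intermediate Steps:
f(Y) = -2 - 4*Y (f(Y) = 2 - (4*Y + 4) = 2 - (4 + 4*Y) = 2 + (-4 - 4*Y) = -2 - 4*Y)
H(P) = 1 (H(P) = 1 + 0/(P³) = 1 + 0/P³ = 1 + 0 = 1)
j(o) = -10 (j(o) = -1*10 = -10)
127 + 94*j(H(f(-2))) = 127 + 94*(-10) = 127 - 940 = -813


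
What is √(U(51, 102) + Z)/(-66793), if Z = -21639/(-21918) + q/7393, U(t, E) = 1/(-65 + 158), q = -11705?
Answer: -I*√14767057708491424830/335516801368242 ≈ -1.1453e-5*I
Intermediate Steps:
U(t, E) = 1/93
Z = -32191021/54013258 (Z = -21639/(-21918) - 11705/7393 = -21639*(-1/21918) - 11705*1/7393 = 7213/7306 - 11705/7393 = -32191021/54013258 ≈ -0.59598)
√(U(51, 102) + Z)/(-66793) = √(1/93 - 32191021/54013258)/(-66793) = √(-2939751695/5023232994)*(-1/66793) = (I*√14767057708491424830/5023232994)*(-1/66793) = -I*√14767057708491424830/335516801368242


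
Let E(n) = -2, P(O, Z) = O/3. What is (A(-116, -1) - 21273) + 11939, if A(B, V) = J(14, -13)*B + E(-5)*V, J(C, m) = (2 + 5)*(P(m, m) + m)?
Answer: 14228/3 ≈ 4742.7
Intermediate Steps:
P(O, Z) = O/3 (P(O, Z) = O*(⅓) = O/3)
J(C, m) = 28*m/3 (J(C, m) = (2 + 5)*(m/3 + m) = 7*(4*m/3) = 28*m/3)
A(B, V) = -2*V - 364*B/3 (A(B, V) = ((28/3)*(-13))*B - 2*V = -364*B/3 - 2*V = -2*V - 364*B/3)
(A(-116, -1) - 21273) + 11939 = ((-2*(-1) - 364/3*(-116)) - 21273) + 11939 = ((2 + 42224/3) - 21273) + 11939 = (42230/3 - 21273) + 11939 = -21589/3 + 11939 = 14228/3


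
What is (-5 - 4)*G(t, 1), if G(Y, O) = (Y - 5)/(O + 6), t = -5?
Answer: 90/7 ≈ 12.857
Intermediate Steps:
G(Y, O) = (-5 + Y)/(6 + O)
(-5 - 4)*G(t, 1) = (-5 - 4)*((-5 - 5)/(6 + 1)) = -9*(-10)/7 = -9*(-10/7) = 90/7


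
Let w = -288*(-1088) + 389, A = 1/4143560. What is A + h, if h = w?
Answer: 1299971509481/4143560 ≈ 3.1373e+5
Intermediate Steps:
A = 1/4143560 ≈ 2.4134e-7
w = 313733 (w = 313344 + 389 = 313733)
h = 313733
A + h = 1/4143560 + 313733 = 1299971509481/4143560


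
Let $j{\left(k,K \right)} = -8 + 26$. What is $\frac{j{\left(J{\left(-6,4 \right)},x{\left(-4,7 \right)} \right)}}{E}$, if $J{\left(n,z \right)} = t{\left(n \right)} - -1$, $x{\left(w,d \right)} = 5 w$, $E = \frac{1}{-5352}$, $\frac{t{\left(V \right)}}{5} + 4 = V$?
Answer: $-96336$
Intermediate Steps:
$t{\left(V \right)} = -20 + 5 V$
$E = - \frac{1}{5352} \approx -0.00018685$
$J{\left(n,z \right)} = -19 + 5 n$ ($J{\left(n,z \right)} = \left(-20 + 5 n\right) - -1 = \left(-20 + 5 n\right) + 1 = -19 + 5 n$)
$j{\left(k,K \right)} = 18$
$\frac{j{\left(J{\left(-6,4 \right)},x{\left(-4,7 \right)} \right)}}{E} = \frac{18}{- \frac{1}{5352}} = 18 \left(-5352\right) = -96336$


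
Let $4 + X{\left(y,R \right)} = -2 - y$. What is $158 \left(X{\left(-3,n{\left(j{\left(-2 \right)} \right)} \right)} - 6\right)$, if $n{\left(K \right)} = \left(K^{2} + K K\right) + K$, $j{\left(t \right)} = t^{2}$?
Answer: $-1422$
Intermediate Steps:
$n{\left(K \right)} = K + 2 K^{2}$ ($n{\left(K \right)} = \left(K^{2} + K^{2}\right) + K = 2 K^{2} + K = K + 2 K^{2}$)
$X{\left(y,R \right)} = -6 - y$ ($X{\left(y,R \right)} = -4 - \left(2 + y\right) = -6 - y$)
$158 \left(X{\left(-3,n{\left(j{\left(-2 \right)} \right)} \right)} - 6\right) = 158 \left(\left(-6 - -3\right) - 6\right) = 158 \left(\left(-6 + 3\right) - 6\right) = 158 \left(-3 - 6\right) = 158 \left(-9\right) = -1422$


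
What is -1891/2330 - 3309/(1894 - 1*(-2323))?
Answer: -15684317/9825610 ≈ -1.5963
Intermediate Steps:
-1891/2330 - 3309/(1894 - 1*(-2323)) = -1891*1/2330 - 3309/(1894 + 2323) = -1891/2330 - 3309/4217 = -15684317/9825610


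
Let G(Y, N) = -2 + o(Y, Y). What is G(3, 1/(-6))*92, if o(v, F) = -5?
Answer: -644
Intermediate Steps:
G(Y, N) = -7 (G(Y, N) = -2 - 5 = -7)
G(3, 1/(-6))*92 = -7*92 = -644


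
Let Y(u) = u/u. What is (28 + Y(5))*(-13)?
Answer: -377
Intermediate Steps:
Y(u) = 1
(28 + Y(5))*(-13) = (28 + 1)*(-13) = 29*(-13) = -377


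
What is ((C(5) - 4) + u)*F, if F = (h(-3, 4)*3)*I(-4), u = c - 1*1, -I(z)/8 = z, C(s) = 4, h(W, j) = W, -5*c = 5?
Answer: 576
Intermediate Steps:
c = -1 (c = -⅕*5 = -1)
I(z) = -8*z
u = -2 (u = -1 - 1*1 = -1 - 1 = -2)
F = -288 (F = (-3*3)*(-8*(-4)) = -9*32 = -288)
((C(5) - 4) + u)*F = ((4 - 4) - 2)*(-288) = (0 - 2)*(-288) = -2*(-288) = 576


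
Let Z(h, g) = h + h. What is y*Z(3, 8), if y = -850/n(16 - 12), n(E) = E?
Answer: -1275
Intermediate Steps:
Z(h, g) = 2*h
y = -425/2 (y = -850/(16 - 12) = -850/4 = -850*¼ = -425/2 ≈ -212.50)
y*Z(3, 8) = -425*3 = -425/2*6 = -1275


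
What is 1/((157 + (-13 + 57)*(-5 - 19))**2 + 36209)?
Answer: 1/844410 ≈ 1.1843e-6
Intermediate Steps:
1/((157 + (-13 + 57)*(-5 - 19))**2 + 36209) = 1/((157 + 44*(-24))**2 + 36209) = 1/((157 - 1056)**2 + 36209) = 1/((-899)**2 + 36209) = 1/(808201 + 36209) = 1/844410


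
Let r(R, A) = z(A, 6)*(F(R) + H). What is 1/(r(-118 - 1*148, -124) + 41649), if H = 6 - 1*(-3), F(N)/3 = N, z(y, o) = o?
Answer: 1/36915 ≈ 2.7089e-5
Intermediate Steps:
F(N) = 3*N
H = 9 (H = 6 + 3 = 9)
r(R, A) = 54 + 18*R (r(R, A) = 6*(3*R + 9) = 6*(9 + 3*R) = 54 + 18*R)
1/(r(-118 - 1*148, -124) + 41649) = 1/((54 + 18*(-118 - 1*148)) + 41649) = 1/((54 + 18*(-118 - 148)) + 41649) = 1/((54 + 18*(-266)) + 41649) = 1/((54 - 4788) + 41649) = 1/(-4734 + 41649) = 1/36915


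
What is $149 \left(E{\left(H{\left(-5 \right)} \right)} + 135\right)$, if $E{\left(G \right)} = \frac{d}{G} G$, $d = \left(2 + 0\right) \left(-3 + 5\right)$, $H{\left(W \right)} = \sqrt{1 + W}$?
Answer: $20711$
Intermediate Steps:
$d = 4$ ($d = 2 \cdot 2 = 4$)
$E{\left(G \right)} = 4$ ($E{\left(G \right)} = \frac{4}{G} G = 4$)
$149 \left(E{\left(H{\left(-5 \right)} \right)} + 135\right) = 149 \left(4 + 135\right) = 149 \cdot 139 = 20711$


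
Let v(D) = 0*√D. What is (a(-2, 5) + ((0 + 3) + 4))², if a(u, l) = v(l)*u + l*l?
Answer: 1024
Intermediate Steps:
v(D) = 0
a(u, l) = l² (a(u, l) = 0*u + l*l = 0 + l² = l²)
(a(-2, 5) + ((0 + 3) + 4))² = (5² + ((0 + 3) + 4))² = (25 + (3 + 4))² = (25 + 7)² = 32² = 1024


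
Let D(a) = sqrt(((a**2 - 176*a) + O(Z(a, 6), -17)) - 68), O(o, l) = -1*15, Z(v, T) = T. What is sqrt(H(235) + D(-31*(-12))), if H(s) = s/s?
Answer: sqrt(1 + sqrt(72829)) ≈ 16.458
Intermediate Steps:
O(o, l) = -15
D(a) = sqrt(-83 + a**2 - 176*a) (D(a) = sqrt(((a**2 - 176*a) - 15) - 68) = sqrt((-15 + a**2 - 176*a) - 68) = sqrt(-83 + a**2 - 176*a))
H(s) = 1
sqrt(H(235) + D(-31*(-12))) = sqrt(1 + sqrt(-83 + (-31*(-12))**2 - (-5456)*(-12))) = sqrt(1 + sqrt(-83 + 372**2 - 176*372)) = sqrt(1 + sqrt(-83 + 138384 - 65472)) = sqrt(1 + sqrt(72829))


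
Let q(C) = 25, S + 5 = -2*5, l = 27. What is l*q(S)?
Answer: 675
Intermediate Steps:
S = -15 (S = -5 - 2*5 = -5 - 10 = -15)
l*q(S) = 27*25 = 675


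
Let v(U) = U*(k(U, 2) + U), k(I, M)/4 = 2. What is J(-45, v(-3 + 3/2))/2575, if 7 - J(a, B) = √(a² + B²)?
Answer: 7/2575 - 3*√3769/10300 ≈ -0.015163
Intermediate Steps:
k(I, M) = 8 (k(I, M) = 4*2 = 8)
v(U) = U*(8 + U)
J(a, B) = 7 - √(B² + a²) (J(a, B) = 7 - √(a² + B²) = 7 - √(B² + a²))
J(-45, v(-3 + 3/2))/2575 = (7 - √(((-3 + 3/2)*(8 + (-3 + 3/2)))² + (-45)²))/2575 = (7 - √(((-3 + (½)*3)*(8 + (-3 + (½)*3)))² + 2025))*(1/2575) = (7 - √(((-3 + 3/2)*(8 + (-3 + 3/2)))² + 2025))*(1/2575) = (7 - √((-3*(8 - 3/2)/2)² + 2025))*(1/2575) = (7 - √((-3/2*13/2)² + 2025))*(1/2575) = (7 - √((-39/4)² + 2025))*(1/2575) = (7 - √(1521/16 + 2025))*(1/2575) = (7 - √(33921/16))*(1/2575) = (7 - 3*√3769/4)*(1/2575) = 7/2575 - 3*√3769/10300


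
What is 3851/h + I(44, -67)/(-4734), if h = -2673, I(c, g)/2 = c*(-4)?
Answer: -960541/702999 ≈ -1.3663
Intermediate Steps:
I(c, g) = -8*c (I(c, g) = 2*(c*(-4)) = 2*(-4*c) = -8*c)
3851/h + I(44, -67)/(-4734) = 3851/(-2673) - 8*44/(-4734) = 3851*(-1/2673) - 352*(-1/4734) = -3851/2673 + 176/2367 = -960541/702999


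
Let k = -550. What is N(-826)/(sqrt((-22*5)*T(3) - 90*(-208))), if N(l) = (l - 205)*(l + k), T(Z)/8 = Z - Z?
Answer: 177332*sqrt(130)/195 ≈ 10369.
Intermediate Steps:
T(Z) = 0 (T(Z) = 8*(Z - Z) = 8*0 = 0)
N(l) = (-550 + l)*(-205 + l) (N(l) = (l - 205)*(l - 550) = (-205 + l)*(-550 + l) = (-550 + l)*(-205 + l))
N(-826)/(sqrt((-22*5)*T(3) - 90*(-208))) = (112750 + (-826)**2 - 755*(-826))/(sqrt(-22*5*0 - 90*(-208))) = (112750 + 682276 + 623630)/(sqrt(-110*0 + 18720)) = 1418656/(sqrt(0 + 18720)) = 1418656/(sqrt(18720)) = 1418656/((12*sqrt(130))) = 1418656*(sqrt(130)/1560) = 177332*sqrt(130)/195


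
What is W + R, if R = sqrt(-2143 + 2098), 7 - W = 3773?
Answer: -3766 + 3*I*sqrt(5) ≈ -3766.0 + 6.7082*I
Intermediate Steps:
W = -3766 (W = 7 - 1*3773 = 7 - 3773 = -3766)
R = 3*I*sqrt(5) (R = sqrt(-45) = 3*I*sqrt(5) ≈ 6.7082*I)
W + R = -3766 + 3*I*sqrt(5)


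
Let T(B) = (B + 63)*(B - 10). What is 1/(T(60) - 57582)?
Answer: -1/51432 ≈ -1.9443e-5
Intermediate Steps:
T(B) = (-10 + B)*(63 + B) (T(B) = (63 + B)*(-10 + B) = (-10 + B)*(63 + B))
1/(T(60) - 57582) = 1/((-630 + 60**2 + 53*60) - 57582) = 1/((-630 + 3600 + 3180) - 57582) = 1/(6150 - 57582) = 1/(-51432) = -1/51432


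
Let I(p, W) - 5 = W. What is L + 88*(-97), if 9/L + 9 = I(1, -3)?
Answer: -59761/7 ≈ -8537.3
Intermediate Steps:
I(p, W) = 5 + W
L = -9/7 (L = 9/(-9 + (5 - 3)) = 9/(-9 + 2) = 9/(-7) = 9*(-⅐) = -9/7 ≈ -1.2857)
L + 88*(-97) = -9/7 + 88*(-97) = -9/7 - 8536 = -59761/7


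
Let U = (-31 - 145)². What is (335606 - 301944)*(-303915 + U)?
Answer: -9187672618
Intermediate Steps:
U = 30976 (U = (-176)² = 30976)
(335606 - 301944)*(-303915 + U) = (335606 - 301944)*(-303915 + 30976) = 33662*(-272939) = -9187672618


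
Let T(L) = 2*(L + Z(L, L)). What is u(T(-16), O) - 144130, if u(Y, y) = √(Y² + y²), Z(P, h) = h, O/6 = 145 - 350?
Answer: -144130 + 2*√379249 ≈ -1.4290e+5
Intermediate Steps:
O = -1230 (O = 6*(145 - 350) = 6*(-205) = -1230)
T(L) = 4*L (T(L) = 2*(L + L) = 2*(2*L) = 4*L)
u(T(-16), O) - 144130 = √((4*(-16))² + (-1230)²) - 144130 = √((-64)² + 1512900) - 144130 = √(4096 + 1512900) - 144130 = √1516996 - 144130 = 2*√379249 - 144130 = -144130 + 2*√379249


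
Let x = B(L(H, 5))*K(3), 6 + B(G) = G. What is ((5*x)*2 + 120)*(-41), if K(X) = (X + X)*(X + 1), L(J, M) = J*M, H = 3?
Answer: -93480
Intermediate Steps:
B(G) = -6 + G
K(X) = 2*X*(1 + X) (K(X) = (2*X)*(1 + X) = 2*X*(1 + X))
x = 216 (x = (-6 + 3*5)*(2*3*(1 + 3)) = (-6 + 15)*(2*3*4) = 9*24 = 216)
((5*x)*2 + 120)*(-41) = ((5*216)*2 + 120)*(-41) = (1080*2 + 120)*(-41) = (2160 + 120)*(-41) = 2280*(-41) = -93480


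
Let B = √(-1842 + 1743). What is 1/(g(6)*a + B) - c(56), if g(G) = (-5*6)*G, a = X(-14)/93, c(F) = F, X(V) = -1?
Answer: (-5208*√11 + 3329*I)/(3*(-20*I + 31*√11)) ≈ -55.981 - 0.096839*I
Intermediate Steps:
B = 3*I*√11 (B = √(-99) = 3*I*√11 ≈ 9.9499*I)
a = -1/93 ≈ -0.010753
g(G) = -30*G
1/(g(6)*a + B) - c(56) = 1/(-30*6*(-1/93) + 3*I*√11) - 1*56 = 1/(-180*(-1/93) + 3*I*√11) - 56 = 1/(60/31 + 3*I*√11) - 56 = -56 + 1/(60/31 + 3*I*√11)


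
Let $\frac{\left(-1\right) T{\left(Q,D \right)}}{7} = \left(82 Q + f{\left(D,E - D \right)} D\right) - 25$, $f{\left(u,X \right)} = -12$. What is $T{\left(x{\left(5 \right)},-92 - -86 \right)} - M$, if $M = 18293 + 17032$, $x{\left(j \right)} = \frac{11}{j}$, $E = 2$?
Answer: $- \frac{184584}{5} \approx -36917.0$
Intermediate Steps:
$M = 35325$
$T{\left(Q,D \right)} = 175 - 574 Q + 84 D$ ($T{\left(Q,D \right)} = - 7 \left(\left(82 Q - 12 D\right) - 25\right) = - 7 \left(\left(- 12 D + 82 Q\right) - 25\right) = - 7 \left(-25 - 12 D + 82 Q\right) = 175 - 574 Q + 84 D$)
$T{\left(x{\left(5 \right)},-92 - -86 \right)} - M = \left(175 - 574 \cdot \frac{11}{5} + 84 \left(-92 - -86\right)\right) - 35325 = \left(175 - 574 \cdot 11 \cdot \frac{1}{5} + 84 \left(-92 + 86\right)\right) - 35325 = \left(175 - \frac{6314}{5} + 84 \left(-6\right)\right) - 35325 = \left(175 - \frac{6314}{5} - 504\right) - 35325 = - \frac{7959}{5} - 35325 = - \frac{184584}{5}$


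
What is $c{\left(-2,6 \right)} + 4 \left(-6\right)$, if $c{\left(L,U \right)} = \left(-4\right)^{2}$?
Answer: $-8$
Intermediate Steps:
$c{\left(L,U \right)} = 16$
$c{\left(-2,6 \right)} + 4 \left(-6\right) = 16 + 4 \left(-6\right) = 16 - 24 = -8$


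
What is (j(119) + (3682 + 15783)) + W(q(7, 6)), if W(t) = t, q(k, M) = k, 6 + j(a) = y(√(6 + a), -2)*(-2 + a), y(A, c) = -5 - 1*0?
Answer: 18881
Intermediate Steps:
y(A, c) = -5 (y(A, c) = -5 + 0 = -5)
j(a) = 4 - 5*a (j(a) = -6 - 5*(-2 + a) = -6 + (10 - 5*a) = 4 - 5*a)
(j(119) + (3682 + 15783)) + W(q(7, 6)) = ((4 - 5*119) + (3682 + 15783)) + 7 = ((4 - 595) + 19465) + 7 = (-591 + 19465) + 7 = 18874 + 7 = 18881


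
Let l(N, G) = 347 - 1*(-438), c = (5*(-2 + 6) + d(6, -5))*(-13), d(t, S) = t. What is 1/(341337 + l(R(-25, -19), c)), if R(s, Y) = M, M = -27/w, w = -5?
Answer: 1/342122 ≈ 2.9229e-6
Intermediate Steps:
c = -338 (c = (5*(-2 + 6) + 6)*(-13) = (5*4 + 6)*(-13) = (20 + 6)*(-13) = 26*(-13) = -338)
M = 27/5 (M = -27/(-5) = -27*(-1/5) = 27/5 ≈ 5.4000)
R(s, Y) = 27/5
l(N, G) = 785 (l(N, G) = 347 + 438 = 785)
1/(341337 + l(R(-25, -19), c)) = 1/(341337 + 785) = 1/342122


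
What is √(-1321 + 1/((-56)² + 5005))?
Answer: 2*I*√21887607665/8141 ≈ 36.346*I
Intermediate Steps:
√(-1321 + 1/((-56)² + 5005)) = √(-1321 + 1/(3136 + 5005)) = √(-1321 + 1/8141) = √(-10754260/8141) = 2*I*√21887607665/8141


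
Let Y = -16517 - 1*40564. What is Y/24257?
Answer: -57081/24257 ≈ -2.3532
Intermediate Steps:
Y = -57081 (Y = -16517 - 40564 = -57081)
Y/24257 = -57081/24257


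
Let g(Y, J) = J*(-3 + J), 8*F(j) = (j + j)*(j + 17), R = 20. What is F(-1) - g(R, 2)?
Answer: -2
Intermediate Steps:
F(j) = j*(17 + j)/4 (F(j) = ((j + j)*(j + 17))/8 = ((2*j)*(17 + j))/8 = (2*j*(17 + j))/8 = j*(17 + j)/4)
F(-1) - g(R, 2) = (¼)*(-1)*(17 - 1) - 2*(-3 + 2) = (¼)*(-1)*16 - 2*(-1) = -4 - 1*(-2) = -4 + 2 = -2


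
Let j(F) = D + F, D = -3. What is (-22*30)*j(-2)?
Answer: 3300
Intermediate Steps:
j(F) = -3 + F
(-22*30)*j(-2) = (-22*30)*(-3 - 2) = -660*(-5) = 3300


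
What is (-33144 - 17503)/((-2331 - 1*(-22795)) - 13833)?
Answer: -50647/6631 ≈ -7.6379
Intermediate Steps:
(-33144 - 17503)/((-2331 - 1*(-22795)) - 13833) = -50647/((-2331 + 22795) - 13833) = -50647/(20464 - 13833) = -50647/6631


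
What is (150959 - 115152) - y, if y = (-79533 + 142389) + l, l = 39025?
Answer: -66074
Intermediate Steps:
y = 101881 (y = (-79533 + 142389) + 39025 = 62856 + 39025 = 101881)
(150959 - 115152) - y = (150959 - 115152) - 1*101881 = 35807 - 101881 = -66074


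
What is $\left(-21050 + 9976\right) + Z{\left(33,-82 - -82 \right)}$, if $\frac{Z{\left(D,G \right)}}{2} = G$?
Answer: $-11074$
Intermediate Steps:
$Z{\left(D,G \right)} = 2 G$
$\left(-21050 + 9976\right) + Z{\left(33,-82 - -82 \right)} = \left(-21050 + 9976\right) + 2 \left(-82 - -82\right) = -11074 + 2 \left(-82 + 82\right) = -11074 + 2 \cdot 0 = -11074 + 0 = -11074$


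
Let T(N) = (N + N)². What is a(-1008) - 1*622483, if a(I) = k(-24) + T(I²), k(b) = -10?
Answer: 4129543585891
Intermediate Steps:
T(N) = 4*N² (T(N) = (2*N)² = 4*N²)
a(I) = -10 + 4*I⁴ (a(I) = -10 + 4*(I²)² = -10 + 4*I⁴)
a(-1008) - 1*622483 = (-10 + 4*(-1008)⁴) - 1*622483 = (-10 + 4*1032386052096) - 622483 = (-10 + 4129544208384) - 622483 = 4129544208374 - 622483 = 4129543585891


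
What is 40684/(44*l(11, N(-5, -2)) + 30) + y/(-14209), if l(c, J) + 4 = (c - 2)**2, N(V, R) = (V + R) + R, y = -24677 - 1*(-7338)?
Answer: 318671829/24283181 ≈ 13.123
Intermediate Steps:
y = -17339 (y = -24677 + 7338 = -17339)
N(V, R) = V + 2*R (N(V, R) = (R + V) + R = V + 2*R)
l(c, J) = -4 + (-2 + c)**2 (l(c, J) = -4 + (c - 2)**2 = -4 + (-2 + c)**2)
40684/(44*l(11, N(-5, -2)) + 30) + y/(-14209) = 40684/(44*(11*(-4 + 11)) + 30) - 17339/(-14209) = 40684/(44*(11*7) + 30) - 17339*(-1/14209) = 40684/(44*77 + 30) + 17339/14209 = 40684/(3388 + 30) + 17339/14209 = 40684/3418 + 17339/14209 = 40684*(1/3418) + 17339/14209 = 20342/1709 + 17339/14209 = 318671829/24283181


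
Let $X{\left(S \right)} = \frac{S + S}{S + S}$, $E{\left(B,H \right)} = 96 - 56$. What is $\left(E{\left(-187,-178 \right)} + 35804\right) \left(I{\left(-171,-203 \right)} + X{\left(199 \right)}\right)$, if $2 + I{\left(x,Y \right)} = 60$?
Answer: $2114796$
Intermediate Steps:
$I{\left(x,Y \right)} = 58$ ($I{\left(x,Y \right)} = -2 + 60 = 58$)
$E{\left(B,H \right)} = 40$
$X{\left(S \right)} = 1$ ($X{\left(S \right)} = \frac{2 S}{2 S} = 2 S \frac{1}{2 S} = 1$)
$\left(E{\left(-187,-178 \right)} + 35804\right) \left(I{\left(-171,-203 \right)} + X{\left(199 \right)}\right) = \left(40 + 35804\right) \left(58 + 1\right) = 35844 \cdot 59 = 2114796$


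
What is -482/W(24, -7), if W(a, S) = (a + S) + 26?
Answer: -482/43 ≈ -11.209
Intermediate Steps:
W(a, S) = 26 + S + a (W(a, S) = (S + a) + 26 = 26 + S + a)
-482/W(24, -7) = -482/(26 - 7 + 24) = -482/43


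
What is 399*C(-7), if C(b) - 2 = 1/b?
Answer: 741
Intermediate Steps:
C(b) = 2 + 1/b
399*C(-7) = 399*(2 + 1/(-7)) = 399*(2 - ⅐) = 399*(13/7) = 741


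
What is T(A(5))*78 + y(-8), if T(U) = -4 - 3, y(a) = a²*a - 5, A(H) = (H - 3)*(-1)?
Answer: -1063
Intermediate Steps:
A(H) = 3 - H (A(H) = (-3 + H)*(-1) = 3 - H)
y(a) = -5 + a³ (y(a) = a³ - 5 = -5 + a³)
T(U) = -7
T(A(5))*78 + y(-8) = -7*78 + (-5 + (-8)³) = -546 + (-5 - 512) = -546 - 517 = -1063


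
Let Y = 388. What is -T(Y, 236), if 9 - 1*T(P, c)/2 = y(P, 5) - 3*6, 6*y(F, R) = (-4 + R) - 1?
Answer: -54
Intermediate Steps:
y(F, R) = -5/6 + R/6 (y(F, R) = ((-4 + R) - 1)/6 = (-5 + R)/6 = -5/6 + R/6)
T(P, c) = 54 (T(P, c) = 18 - 2*((-5/6 + (1/6)*5) - 3*6) = 18 - 2*((-5/6 + 5/6) - 18) = 18 - 2*(0 - 18) = 18 - 2*(-18) = 18 + 36 = 54)
-T(Y, 236) = -1*54 = -54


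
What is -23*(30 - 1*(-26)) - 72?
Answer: -1360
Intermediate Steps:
-23*(30 - 1*(-26)) - 72 = -23*(30 + 26) - 72 = -23*56 - 72 = -1288 - 72 = -1360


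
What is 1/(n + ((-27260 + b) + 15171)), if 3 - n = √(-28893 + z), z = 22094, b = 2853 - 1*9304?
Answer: I/(√6799 - 18537*I) ≈ -5.3945e-5 + 2.3996e-7*I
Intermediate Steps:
b = -6451 (b = 2853 - 9304 = -6451)
n = 3 - I*√6799 (n = 3 - √(-28893 + 22094) = 3 - √(-6799) = 3 - I*√6799 ≈ 3.0 - 82.456*I)
1/(n + ((-27260 + b) + 15171)) = 1/((3 - I*√6799) + ((-27260 - 6451) + 15171)) = 1/((3 - I*√6799) + (-33711 + 15171)) = 1/((3 - I*√6799) - 18540) = 1/(-18537 - I*√6799)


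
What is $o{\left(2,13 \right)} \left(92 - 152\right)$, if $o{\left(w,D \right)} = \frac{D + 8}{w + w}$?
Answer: $-315$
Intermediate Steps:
$o{\left(w,D \right)} = \frac{8 + D}{2 w}$
$o{\left(2,13 \right)} \left(92 - 152\right) = \frac{8 + 13}{2 \cdot 2} \left(92 - 152\right) = \frac{1}{2} \cdot \frac{1}{2} \cdot 21 \left(-60\right) = \frac{21}{4} \left(-60\right) = -315$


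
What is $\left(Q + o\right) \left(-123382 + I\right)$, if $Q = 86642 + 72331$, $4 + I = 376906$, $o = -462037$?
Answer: $-76832785280$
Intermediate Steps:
$I = 376902$ ($I = -4 + 376906 = 376902$)
$Q = 158973$
$\left(Q + o\right) \left(-123382 + I\right) = \left(158973 - 462037\right) \left(-123382 + 376902\right) = \left(-303064\right) 253520 = -76832785280$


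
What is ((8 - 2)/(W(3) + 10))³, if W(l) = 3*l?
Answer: 216/6859 ≈ 0.031491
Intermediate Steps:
((8 - 2)/(W(3) + 10))³ = ((8 - 2)/(3*3 + 10))³ = (6/(9 + 10))³ = (6/19)³ = 216/6859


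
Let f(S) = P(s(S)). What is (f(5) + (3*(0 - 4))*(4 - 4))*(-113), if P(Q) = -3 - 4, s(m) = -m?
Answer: 791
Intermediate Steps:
P(Q) = -7
f(S) = -7
(f(5) + (3*(0 - 4))*(4 - 4))*(-113) = (-7 + (3*(0 - 4))*(4 - 4))*(-113) = (-7 + (3*(-4))*0)*(-113) = (-7 - 12*0)*(-113) = (-7 + 0)*(-113) = -7*(-113) = 791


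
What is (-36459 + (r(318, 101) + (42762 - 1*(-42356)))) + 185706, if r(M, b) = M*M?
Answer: 335489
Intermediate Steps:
r(M, b) = M²
(-36459 + (r(318, 101) + (42762 - 1*(-42356)))) + 185706 = (-36459 + (318² + (42762 - 1*(-42356)))) + 185706 = (-36459 + (101124 + (42762 + 42356))) + 185706 = (-36459 + (101124 + 85118)) + 185706 = (-36459 + 186242) + 185706 = 149783 + 185706 = 335489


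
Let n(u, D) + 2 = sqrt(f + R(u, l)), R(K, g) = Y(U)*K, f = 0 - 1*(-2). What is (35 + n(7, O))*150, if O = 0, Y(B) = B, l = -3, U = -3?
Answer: 4950 + 150*I*sqrt(19) ≈ 4950.0 + 653.83*I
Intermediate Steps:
f = 2 (f = 0 + 2 = 2)
R(K, g) = -3*K
n(u, D) = -2 + sqrt(2 - 3*u)
(35 + n(7, O))*150 = (35 + (-2 + sqrt(2 - 3*7)))*150 = (35 + (-2 + sqrt(2 - 21)))*150 = (35 + (-2 + sqrt(-19)))*150 = (35 + (-2 + I*sqrt(19)))*150 = (33 + I*sqrt(19))*150 = 4950 + 150*I*sqrt(19)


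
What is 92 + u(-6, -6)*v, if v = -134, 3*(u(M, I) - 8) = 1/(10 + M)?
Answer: -5947/6 ≈ -991.17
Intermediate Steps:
u(M, I) = 8 + 1/(3*(10 + M))
92 + u(-6, -6)*v = 92 + ((241 + 24*(-6))/(3*(10 - 6)))*(-134) = 92 + ((⅓)*(241 - 144)/4)*(-134) = 92 + ((⅓)*(¼)*97)*(-134) = 92 + (97/12)*(-134) = 92 - 6499/6 = -5947/6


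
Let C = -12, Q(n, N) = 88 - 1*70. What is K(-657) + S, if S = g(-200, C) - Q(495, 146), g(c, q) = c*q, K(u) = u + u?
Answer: 1068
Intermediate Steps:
K(u) = 2*u
Q(n, N) = 18 (Q(n, N) = 88 - 70 = 18)
S = 2382 (S = -200*(-12) - 1*18 = 2400 - 18 = 2382)
K(-657) + S = 2*(-657) + 2382 = -1314 + 2382 = 1068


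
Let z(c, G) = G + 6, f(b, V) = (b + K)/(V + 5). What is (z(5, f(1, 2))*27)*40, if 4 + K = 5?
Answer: 47520/7 ≈ 6788.6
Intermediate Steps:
K = 1 (K = -4 + 5 = 1)
f(b, V) = (1 + b)/(5 + V) (f(b, V) = (b + 1)/(V + 5) = (1 + b)/(5 + V))
z(c, G) = 6 + G
(z(5, f(1, 2))*27)*40 = ((6 + (1 + 1)/(5 + 2))*27)*40 = ((6 + 2/7)*27)*40 = ((44/7)*27)*40 = (1188/7)*40 = 47520/7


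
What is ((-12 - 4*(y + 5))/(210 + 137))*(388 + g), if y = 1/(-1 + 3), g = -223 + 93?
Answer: -8772/347 ≈ -25.280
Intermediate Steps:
g = -130
y = ½ (y = 1/2 = ½ ≈ 0.50000)
((-12 - 4*(y + 5))/(210 + 137))*(388 + g) = ((-12 - 4*(½ + 5))/(210 + 137))*(388 - 130) = ((-12 - 4*11/2)/347)*258 = ((-12 - 22)*(1/347))*258 = -34*1/347*258 = -34/347*258 = -8772/347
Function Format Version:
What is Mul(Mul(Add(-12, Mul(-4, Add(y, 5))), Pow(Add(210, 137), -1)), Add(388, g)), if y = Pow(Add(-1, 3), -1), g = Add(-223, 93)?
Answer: Rational(-8772, 347) ≈ -25.280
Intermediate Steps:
g = -130
y = Rational(1, 2) (y = Pow(2, -1) = Rational(1, 2) ≈ 0.50000)
Mul(Mul(Add(-12, Mul(-4, Add(y, 5))), Pow(Add(210, 137), -1)), Add(388, g)) = Mul(Mul(Add(-12, Mul(-4, Add(Rational(1, 2), 5))), Pow(Add(210, 137), -1)), Add(388, -130)) = Mul(Mul(Add(-12, Mul(-4, Rational(11, 2))), Pow(347, -1)), 258) = Mul(Mul(Add(-12, -22), Rational(1, 347)), 258) = Mul(Mul(-34, Rational(1, 347)), 258) = Mul(Rational(-34, 347), 258) = Rational(-8772, 347)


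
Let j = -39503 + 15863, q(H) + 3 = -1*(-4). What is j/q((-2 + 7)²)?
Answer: -23640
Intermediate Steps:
q(H) = 1 (q(H) = -3 - 1*(-4) = -3 + 4 = 1)
j = -23640
j/q((-2 + 7)²) = -23640/1 = -23640*1 = -23640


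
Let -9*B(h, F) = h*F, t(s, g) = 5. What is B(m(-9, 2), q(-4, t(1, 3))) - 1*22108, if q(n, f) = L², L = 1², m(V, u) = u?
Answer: -198974/9 ≈ -22108.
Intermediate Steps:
L = 1
q(n, f) = 1 (q(n, f) = 1² = 1)
B(h, F) = -F*h/9 (B(h, F) = -h*F/9 = -F*h/9)
B(m(-9, 2), q(-4, t(1, 3))) - 1*22108 = -⅑*1*2 - 1*22108 = -2/9 - 22108 = -198974/9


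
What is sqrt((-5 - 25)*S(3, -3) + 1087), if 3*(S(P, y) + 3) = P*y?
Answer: sqrt(1267) ≈ 35.595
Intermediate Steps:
S(P, y) = -3 + P*y/3 (S(P, y) = -3 + (P*y)/3 = -3 + P*y/3)
sqrt((-5 - 25)*S(3, -3) + 1087) = sqrt((-5 - 25)*(-3 + (1/3)*3*(-3)) + 1087) = sqrt(-30*(-3 - 3) + 1087) = sqrt(-30*(-6) + 1087) = sqrt(180 + 1087) = sqrt(1267)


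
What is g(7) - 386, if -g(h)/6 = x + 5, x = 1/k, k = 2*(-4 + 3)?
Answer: -413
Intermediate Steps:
k = -2 (k = 2*(-1) = -2)
x = -½ (x = 1/(-2) = -½ ≈ -0.50000)
g(h) = -27 (g(h) = -6*(-½ + 5) = -6*9/2 = -27)
g(7) - 386 = -27 - 386 = -413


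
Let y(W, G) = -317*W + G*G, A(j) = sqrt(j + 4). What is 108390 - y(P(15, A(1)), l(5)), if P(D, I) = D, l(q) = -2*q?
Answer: 113045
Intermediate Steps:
A(j) = sqrt(4 + j)
y(W, G) = G**2 - 317*W (y(W, G) = -317*W + G**2 = G**2 - 317*W)
108390 - y(P(15, A(1)), l(5)) = 108390 - ((-2*5)**2 - 317*15) = 108390 - ((-10)**2 - 4755) = 108390 - (100 - 4755) = 108390 - 1*(-4655) = 108390 + 4655 = 113045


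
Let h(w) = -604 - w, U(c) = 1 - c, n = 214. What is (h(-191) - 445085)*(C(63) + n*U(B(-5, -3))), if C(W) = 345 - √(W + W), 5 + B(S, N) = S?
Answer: -1202399102 + 1336494*√14 ≈ -1.1974e+9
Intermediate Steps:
B(S, N) = -5 + S
C(W) = 345 - √2*√W (C(W) = 345 - √(2*W) = 345 - √2*√W)
(h(-191) - 445085)*(C(63) + n*U(B(-5, -3))) = ((-604 - 1*(-191)) - 445085)*((345 - √2*√63) + 214*(1 - (-5 - 5))) = ((-604 + 191) - 445085)*((345 - √2*3*√7) + 214*(1 - 1*(-10))) = (-413 - 445085)*((345 - 3*√14) + 214*(1 + 10)) = -445498*((345 - 3*√14) + 214*11) = -445498*((345 - 3*√14) + 2354) = -445498*(2699 - 3*√14) = -1202399102 + 1336494*√14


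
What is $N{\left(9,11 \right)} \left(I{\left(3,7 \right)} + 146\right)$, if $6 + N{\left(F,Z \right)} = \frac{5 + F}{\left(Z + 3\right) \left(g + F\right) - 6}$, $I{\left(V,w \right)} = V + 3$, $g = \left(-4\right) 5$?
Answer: $- \frac{9253}{10} \approx -925.3$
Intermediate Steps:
$g = -20$
$I{\left(V,w \right)} = 3 + V$
$N{\left(F,Z \right)} = -6 + \frac{5 + F}{-6 + \left(-20 + F\right) \left(3 + Z\right)}$ ($N{\left(F,Z \right)} = -6 + \frac{5 + F}{\left(Z + 3\right) \left(-20 + F\right) - 6} = -6 + \frac{5 + F}{\left(3 + Z\right) \left(-20 + F\right) - 6} = -6 + \frac{5 + F}{\left(-20 + F\right) \left(3 + Z\right) - 6} = -6 + \frac{5 + F}{-6 + \left(-20 + F\right) \left(3 + Z\right)}$)
$N{\left(9,11 \right)} \left(I{\left(3,7 \right)} + 146\right) = \frac{401 - 153 + 120 \cdot 11 - 54 \cdot 11}{-66 - 220 + 3 \cdot 9 + 9 \cdot 11} \left(\left(3 + 3\right) + 146\right) = \frac{401 - 153 + 1320 - 594}{-66 - 220 + 27 + 99} \left(6 + 146\right) = \frac{1}{-160} \cdot 974 \cdot 152 = \left(- \frac{1}{160}\right) 974 \cdot 152 = \left(- \frac{487}{80}\right) 152 = - \frac{9253}{10}$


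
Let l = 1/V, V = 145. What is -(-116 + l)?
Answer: 16819/145 ≈ 115.99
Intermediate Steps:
l = 1/145 ≈ 0.0068966
-(-116 + l) = -(-116 + 1/145) = -1*(-16819/145) = 16819/145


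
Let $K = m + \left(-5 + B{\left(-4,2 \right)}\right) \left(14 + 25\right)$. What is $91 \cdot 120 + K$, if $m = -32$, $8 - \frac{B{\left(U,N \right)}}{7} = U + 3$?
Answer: $13150$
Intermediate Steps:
$B{\left(U,N \right)} = 35 - 7 U$ ($B{\left(U,N \right)} = 56 - 7 \left(U + 3\right) = 56 - 7 \left(3 + U\right) = 56 - \left(21 + 7 U\right) = 35 - 7 U$)
$K = 2230$ ($K = -32 + \left(-5 + \left(35 - -28\right)\right) \left(14 + 25\right) = -32 + \left(-5 + \left(35 + 28\right)\right) 39 = -32 + \left(-5 + 63\right) 39 = -32 + 58 \cdot 39 = -32 + 2262 = 2230$)
$91 \cdot 120 + K = 91 \cdot 120 + 2230 = 10920 + 2230 = 13150$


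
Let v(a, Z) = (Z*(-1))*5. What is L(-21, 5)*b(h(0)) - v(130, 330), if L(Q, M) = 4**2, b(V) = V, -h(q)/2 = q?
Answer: 1650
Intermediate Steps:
h(q) = -2*q
v(a, Z) = -5*Z (v(a, Z) = -Z*5 = -5*Z)
L(Q, M) = 16
L(-21, 5)*b(h(0)) - v(130, 330) = 16*(-2*0) - (-5)*330 = 16*0 - 1*(-1650) = 0 + 1650 = 1650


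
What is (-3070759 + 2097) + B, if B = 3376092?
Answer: 307430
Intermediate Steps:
(-3070759 + 2097) + B = (-3070759 + 2097) + 3376092 = -3068662 + 3376092 = 307430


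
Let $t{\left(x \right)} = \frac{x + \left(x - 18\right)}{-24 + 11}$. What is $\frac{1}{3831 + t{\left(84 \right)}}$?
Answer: $\frac{13}{49653} \approx 0.00026182$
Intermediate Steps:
$t{\left(x \right)} = \frac{18}{13} - \frac{2 x}{13}$ ($t{\left(x \right)} = \frac{x + \left(-18 + x\right)}{-13} = \left(-18 + 2 x\right) \left(- \frac{1}{13}\right) = \frac{18}{13} - \frac{2 x}{13}$)
$\frac{1}{3831 + t{\left(84 \right)}} = \frac{1}{3831 + \left(\frac{18}{13} - \frac{168}{13}\right)} = \frac{1}{3831 - \frac{150}{13}} = \frac{1}{\frac{49653}{13}} = \frac{13}{49653}$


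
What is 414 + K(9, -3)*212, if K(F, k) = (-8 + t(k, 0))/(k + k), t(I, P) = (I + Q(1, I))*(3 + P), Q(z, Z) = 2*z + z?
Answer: 2090/3 ≈ 696.67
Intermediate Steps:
Q(z, Z) = 3*z
t(I, P) = (3 + I)*(3 + P) (t(I, P) = (I + 3*1)*(3 + P) = (I + 3)*(3 + P) = (3 + I)*(3 + P))
K(F, k) = (1 + 3*k)/(2*k) (K(F, k) = (-8 + (9 + 3*k + 3*0 + k*0))/(k + k) = (-8 + (9 + 3*k + 0 + 0))/((2*k)) = (-8 + (9 + 3*k))*(1/(2*k)) = (1 + 3*k)*(1/(2*k)) = (1 + 3*k)/(2*k))
414 + K(9, -3)*212 = 414 + ((1/2)*(1 + 3*(-3))/(-3))*212 = 414 + ((1/2)*(-1/3)*(1 - 9))*212 = 414 + ((1/2)*(-1/3)*(-8))*212 = 414 + (4/3)*212 = 414 + 848/3 = 2090/3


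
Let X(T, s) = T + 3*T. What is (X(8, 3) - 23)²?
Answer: 81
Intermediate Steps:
X(T, s) = 4*T
(X(8, 3) - 23)² = (4*8 - 23)² = (32 - 23)² = 9² = 81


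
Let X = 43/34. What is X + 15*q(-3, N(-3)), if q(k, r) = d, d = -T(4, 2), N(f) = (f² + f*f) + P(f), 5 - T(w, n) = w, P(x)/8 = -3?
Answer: -467/34 ≈ -13.735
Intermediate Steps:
P(x) = -24 (P(x) = 8*(-3) = -24)
T(w, n) = 5 - w
N(f) = -24 + 2*f² (N(f) = (f² + f*f) - 24 = (f² + f²) - 24 = 2*f² - 24 = -24 + 2*f²)
d = -1 (d = -(5 - 1*4) = -(5 - 4) = -1*1 = -1)
X = 43/34 (X = 43*(1/34) = 43/34 ≈ 1.2647)
q(k, r) = -1
X + 15*q(-3, N(-3)) = 43/34 + 15*(-1) = 43/34 - 15 = -467/34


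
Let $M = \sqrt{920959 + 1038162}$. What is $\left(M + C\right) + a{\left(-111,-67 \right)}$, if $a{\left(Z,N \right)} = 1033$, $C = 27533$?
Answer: $28566 + \sqrt{1959121} \approx 29966.0$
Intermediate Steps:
$M = \sqrt{1959121} \approx 1399.7$
$\left(M + C\right) + a{\left(-111,-67 \right)} = \left(\sqrt{1959121} + 27533\right) + 1033 = \left(27533 + \sqrt{1959121}\right) + 1033 = 28566 + \sqrt{1959121}$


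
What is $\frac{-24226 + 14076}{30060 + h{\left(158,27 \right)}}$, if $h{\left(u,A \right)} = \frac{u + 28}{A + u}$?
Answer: $- \frac{938875}{2780643} \approx -0.33765$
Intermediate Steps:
$h{\left(u,A \right)} = \frac{28 + u}{A + u}$
$\frac{-24226 + 14076}{30060 + h{\left(158,27 \right)}} = \frac{-24226 + 14076}{30060 + \frac{28 + 158}{27 + 158}} = - \frac{10150}{30060 + \frac{1}{185} \cdot 186} = - \frac{10150}{30060 + \frac{186}{185}} = - \frac{10150}{\frac{5561286}{185}} = \left(-10150\right) \frac{185}{5561286} = - \frac{938875}{2780643}$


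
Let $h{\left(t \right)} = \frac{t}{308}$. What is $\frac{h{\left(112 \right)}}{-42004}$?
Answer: $- \frac{1}{115511} \approx -8.6572 \cdot 10^{-6}$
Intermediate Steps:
$h{\left(t \right)} = \frac{t}{308}$ ($h{\left(t \right)} = t \frac{1}{308} = \frac{t}{308}$)
$\frac{h{\left(112 \right)}}{-42004} = \frac{\frac{1}{308} \cdot 112}{-42004} = \frac{4}{11} \left(- \frac{1}{42004}\right) = - \frac{1}{115511}$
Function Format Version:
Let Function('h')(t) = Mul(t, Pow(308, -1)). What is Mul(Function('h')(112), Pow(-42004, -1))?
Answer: Rational(-1, 115511) ≈ -8.6572e-6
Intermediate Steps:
Function('h')(t) = Mul(Rational(1, 308), t) (Function('h')(t) = Mul(t, Rational(1, 308)) = Mul(Rational(1, 308), t))
Mul(Function('h')(112), Pow(-42004, -1)) = Mul(Mul(Rational(1, 308), 112), Pow(-42004, -1)) = Mul(Rational(4, 11), Rational(-1, 42004)) = Rational(-1, 115511)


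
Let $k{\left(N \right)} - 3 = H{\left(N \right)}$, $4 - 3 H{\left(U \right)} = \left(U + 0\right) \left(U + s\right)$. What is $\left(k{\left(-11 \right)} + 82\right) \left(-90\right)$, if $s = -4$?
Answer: $-2820$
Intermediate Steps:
$H{\left(U \right)} = \frac{4}{3} - \frac{U \left(-4 + U\right)}{3}$ ($H{\left(U \right)} = \frac{4}{3} - \frac{\left(U + 0\right) \left(U - 4\right)}{3} = \frac{4}{3} - \frac{U \left(-4 + U\right)}{3}$)
$k{\left(N \right)} = \frac{13}{3} - \frac{N^{2}}{3} + \frac{4 N}{3}$ ($k{\left(N \right)} = 3 + \left(\frac{4}{3} - \frac{N^{2}}{3} + \frac{4 N}{3}\right) = \frac{13}{3} - \frac{N^{2}}{3} + \frac{4 N}{3}$)
$\left(k{\left(-11 \right)} + 82\right) \left(-90\right) = \left(\left(\frac{13}{3} - \frac{\left(-11\right)^{2}}{3} + \frac{4}{3} \left(-11\right)\right) + 82\right) \left(-90\right) = \left(\left(\frac{13}{3} - \frac{121}{3} - \frac{44}{3}\right) + 82\right) \left(-90\right) = \left(- \frac{152}{3} + 82\right) \left(-90\right) = \frac{94}{3} \left(-90\right) = -2820$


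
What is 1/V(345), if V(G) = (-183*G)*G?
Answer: -1/21781575 ≈ -4.5910e-8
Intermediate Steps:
V(G) = -183*G²
1/V(345) = 1/(-183*345²) = 1/(-183*119025) = 1/(-21781575) = -1/21781575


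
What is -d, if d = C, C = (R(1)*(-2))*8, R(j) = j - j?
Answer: 0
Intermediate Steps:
R(j) = 0
C = 0 (C = (0*(-2))*8 = 0*8 = 0)
d = 0
-d = -1*0 = 0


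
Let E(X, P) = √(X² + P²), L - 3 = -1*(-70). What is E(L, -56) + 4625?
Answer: 4625 + √8465 ≈ 4717.0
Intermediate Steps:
L = 73 (L = 3 - 1*(-70) = 3 + 70 = 73)
E(X, P) = √(P² + X²)
E(L, -56) + 4625 = √((-56)² + 73²) + 4625 = √(3136 + 5329) + 4625 = √8465 + 4625 = 4625 + √8465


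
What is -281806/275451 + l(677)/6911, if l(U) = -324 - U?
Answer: -2223287717/1903641861 ≈ -1.1679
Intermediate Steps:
-281806/275451 + l(677)/6911 = -281806/275451 + (-324 - 1*677)/6911 = -281806*1/275451 + (-324 - 677)*(1/6911) = -281806/275451 - 1001*1/6911 = -281806/275451 - 1001/6911 = -2223287717/1903641861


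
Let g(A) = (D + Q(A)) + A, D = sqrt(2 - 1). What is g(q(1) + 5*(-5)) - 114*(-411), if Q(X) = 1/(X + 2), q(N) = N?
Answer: 1030281/22 ≈ 46831.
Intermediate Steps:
Q(X) = 1/(2 + X)
D = 1 (D = sqrt(1) = 1)
g(A) = 1 + A + 1/(2 + A) (g(A) = (1 + 1/(2 + A)) + A = 1 + A + 1/(2 + A))
g(q(1) + 5*(-5)) - 114*(-411) = (1 + (1 + (1 + 5*(-5)))*(2 + (1 + 5*(-5))))/(2 + (1 + 5*(-5))) - 114*(-411) = (1 + (1 + (1 - 25))*(2 + (1 - 25)))/(2 + (1 - 25)) + 46854 = (1 + (1 - 24)*(2 - 24))/(2 - 24) + 46854 = (1 - 23*(-22))/(-22) + 46854 = -(1 + 506)/22 + 46854 = -1/22*507 + 46854 = -507/22 + 46854 = 1030281/22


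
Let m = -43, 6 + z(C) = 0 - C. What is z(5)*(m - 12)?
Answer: 605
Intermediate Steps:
z(C) = -6 - C (z(C) = -6 + (0 - C) = -6 - C)
z(5)*(m - 12) = (-6 - 1*5)*(-43 - 12) = (-6 - 5)*(-55) = -11*(-55) = 605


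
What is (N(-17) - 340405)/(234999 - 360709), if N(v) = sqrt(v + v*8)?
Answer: 5237/1934 - 3*I*sqrt(17)/125710 ≈ 2.7079 - 9.8396e-5*I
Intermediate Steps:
N(v) = 3*sqrt(v) (N(v) = sqrt(v + 8*v) = sqrt(9*v) = 3*sqrt(v))
(N(-17) - 340405)/(234999 - 360709) = (3*sqrt(-17) - 340405)/(234999 - 360709) = (3*(I*sqrt(17)) - 340405)/(-125710) = (3*I*sqrt(17) - 340405)*(-1/125710) = (-340405 + 3*I*sqrt(17))*(-1/125710) = 5237/1934 - 3*I*sqrt(17)/125710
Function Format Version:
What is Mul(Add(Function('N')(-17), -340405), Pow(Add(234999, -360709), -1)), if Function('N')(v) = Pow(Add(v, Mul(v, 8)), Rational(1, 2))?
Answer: Add(Rational(5237, 1934), Mul(Rational(-3, 125710), I, Pow(17, Rational(1, 2)))) ≈ Add(2.7079, Mul(-9.8396e-5, I))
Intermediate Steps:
Function('N')(v) = Mul(3, Pow(v, Rational(1, 2))) (Function('N')(v) = Pow(Add(v, Mul(8, v)), Rational(1, 2)) = Pow(Mul(9, v), Rational(1, 2)) = Mul(3, Pow(v, Rational(1, 2))))
Mul(Add(Function('N')(-17), -340405), Pow(Add(234999, -360709), -1)) = Mul(Add(Mul(3, Pow(-17, Rational(1, 2))), -340405), Pow(Add(234999, -360709), -1)) = Mul(Add(Mul(3, Mul(I, Pow(17, Rational(1, 2)))), -340405), Pow(-125710, -1)) = Mul(Add(Mul(3, I, Pow(17, Rational(1, 2))), -340405), Rational(-1, 125710)) = Mul(Add(-340405, Mul(3, I, Pow(17, Rational(1, 2)))), Rational(-1, 125710)) = Add(Rational(5237, 1934), Mul(Rational(-3, 125710), I, Pow(17, Rational(1, 2))))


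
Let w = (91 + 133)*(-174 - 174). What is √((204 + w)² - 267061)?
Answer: √6044484443 ≈ 77746.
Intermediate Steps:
w = -77952 (w = 224*(-348) = -77952)
√((204 + w)² - 267061) = √((204 - 77952)² - 267061) = √((-77748)² - 267061) = √(6044751504 - 267061) = √6044484443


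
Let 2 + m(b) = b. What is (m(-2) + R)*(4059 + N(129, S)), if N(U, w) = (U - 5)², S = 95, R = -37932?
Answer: -737286160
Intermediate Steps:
m(b) = -2 + b
N(U, w) = (-5 + U)²
(m(-2) + R)*(4059 + N(129, S)) = ((-2 - 2) - 37932)*(4059 + (-5 + 129)²) = (-4 - 37932)*(4059 + 124²) = -37936*(4059 + 15376) = -37936*19435 = -737286160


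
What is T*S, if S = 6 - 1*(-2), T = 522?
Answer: 4176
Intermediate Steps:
S = 8 (S = 6 + 2 = 8)
T*S = 522*8 = 4176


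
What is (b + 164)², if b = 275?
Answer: 192721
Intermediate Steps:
(b + 164)² = (275 + 164)² = 439² = 192721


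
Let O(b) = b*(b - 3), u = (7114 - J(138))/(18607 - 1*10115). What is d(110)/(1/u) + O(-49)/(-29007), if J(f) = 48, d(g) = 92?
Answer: 428068202/5598351 ≈ 76.463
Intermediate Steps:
u = 3533/4246 (u = (7114 - 1*48)/(18607 - 1*10115) = (7114 - 48)/(18607 - 10115) = 7066/8492 = 7066*(1/8492) = 3533/4246 ≈ 0.83208)
O(b) = b*(-3 + b)
d(110)/(1/u) + O(-49)/(-29007) = 92/(1/(3533/4246)) - 49*(-3 - 49)/(-29007) = 92/(4246/3533) - 49*(-52)*(-1/29007) = 92*(3533/4246) + 2548*(-1/29007) = 162518/2123 - 2548/29007 = 428068202/5598351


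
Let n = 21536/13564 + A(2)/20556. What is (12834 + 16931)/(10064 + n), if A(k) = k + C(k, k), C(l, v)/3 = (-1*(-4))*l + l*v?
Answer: 1037390555970/350812953853 ≈ 2.9571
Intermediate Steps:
C(l, v) = 12*l + 3*l*v (C(l, v) = 3*((-1*(-4))*l + l*v) = 3*(4*l + l*v) = 12*l + 3*l*v)
A(k) = k + 3*k*(4 + k)
n = 55401181/34852698 (n = 21536/13564 + (2*(13 + 3*2))/20556 = 21536*(1/13564) + (2*(13 + 6))*(1/20556) = 5384/3391 + (2*19)*(1/20556) = 5384/3391 + 38*(1/20556) = 5384/3391 + 19/10278 = 55401181/34852698 ≈ 1.5896)
(12834 + 16931)/(10064 + n) = (12834 + 16931)/(10064 + 55401181/34852698) = 29765/(350812953853/34852698) = 29765*(34852698/350812953853) = 1037390555970/350812953853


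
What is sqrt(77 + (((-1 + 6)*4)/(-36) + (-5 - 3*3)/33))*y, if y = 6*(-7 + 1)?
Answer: -12*sqrt(82786)/11 ≈ -313.88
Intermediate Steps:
y = -36 (y = 6*(-6) = -36)
sqrt(77 + (((-1 + 6)*4)/(-36) + (-5 - 3*3)/33))*y = sqrt(77 + (((-1 + 6)*4)/(-36) + (-5 - 3*3)/33))*(-36) = sqrt(77 + ((5*4)*(-1/36) + (-5 - 9)*(1/33)))*(-36) = sqrt(77 + (20*(-1/36) - 14*1/33))*(-36) = sqrt(77 + (-5/9 - 14/33))*(-36) = sqrt(77 - 97/99)*(-36) = sqrt(7526/99)*(-36) = (sqrt(82786)/33)*(-36) = -12*sqrt(82786)/11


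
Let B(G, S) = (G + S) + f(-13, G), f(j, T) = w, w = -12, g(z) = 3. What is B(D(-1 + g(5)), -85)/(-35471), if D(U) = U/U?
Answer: 96/35471 ≈ 0.0027064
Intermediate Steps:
f(j, T) = -12
D(U) = 1
B(G, S) = -12 + G + S (B(G, S) = (G + S) - 12 = -12 + G + S)
B(D(-1 + g(5)), -85)/(-35471) = (-12 + 1 - 85)/(-35471) = -96*(-1/35471) = 96/35471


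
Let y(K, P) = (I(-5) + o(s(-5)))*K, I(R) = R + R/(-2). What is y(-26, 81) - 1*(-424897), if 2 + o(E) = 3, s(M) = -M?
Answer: 424936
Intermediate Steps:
o(E) = 1 (o(E) = -2 + 3 = 1)
I(R) = R/2 (I(R) = R + R*(-½) = R - R/2 = R/2)
y(K, P) = -3*K/2 (y(K, P) = ((½)*(-5) + 1)*K = (-5/2 + 1)*K = -3*K/2)
y(-26, 81) - 1*(-424897) = -3/2*(-26) - 1*(-424897) = 39 + 424897 = 424936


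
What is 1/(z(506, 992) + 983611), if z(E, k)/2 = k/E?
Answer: 253/248854575 ≈ 1.0167e-6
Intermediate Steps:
z(E, k) = 2*k/E (z(E, k) = 2*(k/E) = 2*k/E)
1/(z(506, 992) + 983611) = 1/(2*992/506 + 983611) = 1/(2*992*(1/506) + 983611) = 1/(992/253 + 983611) = 1/(248854575/253) = 253/248854575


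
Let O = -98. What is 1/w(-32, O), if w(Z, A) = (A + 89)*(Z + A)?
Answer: 1/1170 ≈ 0.00085470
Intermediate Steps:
w(Z, A) = (89 + A)*(A + Z)
1/w(-32, O) = 1/((-98)² + 89*(-98) + 89*(-32) - 98*(-32)) = 1/(9604 - 8722 - 2848 + 3136) = 1/1170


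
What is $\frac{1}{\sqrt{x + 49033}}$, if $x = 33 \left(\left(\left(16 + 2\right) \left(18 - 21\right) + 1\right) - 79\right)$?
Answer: $\frac{\sqrt{44677}}{44677} \approx 0.0047311$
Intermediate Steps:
$x = -4356$ ($x = 33 \left(\left(18 \left(-3\right) + 1\right) - 79\right) = 33 \left(\left(-54 + 1\right) - 79\right) = 33 \left(-53 - 79\right) = 33 \left(-132\right) = -4356$)
$\frac{1}{\sqrt{x + 49033}} = \frac{1}{\sqrt{-4356 + 49033}} = \frac{1}{\sqrt{44677}} = \frac{\sqrt{44677}}{44677}$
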